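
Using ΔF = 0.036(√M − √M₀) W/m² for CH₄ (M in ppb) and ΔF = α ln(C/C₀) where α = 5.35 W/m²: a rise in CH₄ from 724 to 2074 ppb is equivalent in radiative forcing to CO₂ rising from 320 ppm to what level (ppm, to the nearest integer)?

C ≈ 363 ppm

CH₄ forcing: 0.036 × (√2074 − √724) = 0.036 × (45.5412 − 26.9072) = 0.036 × 18.6340 = 0.67082 W/m².
Set 5.35 ln(C/320) = 0.67082: ln(C/320) = 0.67082/5.35 = 0.12539, so C = 320 × e^0.12539 = 320 × 1.13359 = 362.75 ppm.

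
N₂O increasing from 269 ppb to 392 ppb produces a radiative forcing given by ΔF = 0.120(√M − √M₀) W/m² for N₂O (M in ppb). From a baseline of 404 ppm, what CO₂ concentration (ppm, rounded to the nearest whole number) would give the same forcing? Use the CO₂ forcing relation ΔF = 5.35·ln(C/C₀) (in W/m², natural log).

C ≈ 436 ppm

N₂O forcing: 0.120 × (√392 − √269) = 0.120 × (19.7990 − 16.4012) = 0.120 × 3.3978 = 0.40774 W/m².
Set 5.35 ln(C/404) = 0.40774: ln(C/404) = 0.40774/5.35 = 0.07621, so C = 404 × e^0.07621 = 404 × 1.07919 = 435.99 ppm.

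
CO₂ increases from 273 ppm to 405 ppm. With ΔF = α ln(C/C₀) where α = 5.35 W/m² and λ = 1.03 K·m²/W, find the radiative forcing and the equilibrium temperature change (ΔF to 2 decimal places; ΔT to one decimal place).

ΔF = 2.11 W/m²; ΔT = 2.2 K

CO₂: 5.35 × ln(405/273) = 5.35 × ln(1.48352) = 5.35 × 0.39442 = 2.1101 W/m².
ΔT = λ ΔF = 1.03 × 2.11 = 2.1733 K.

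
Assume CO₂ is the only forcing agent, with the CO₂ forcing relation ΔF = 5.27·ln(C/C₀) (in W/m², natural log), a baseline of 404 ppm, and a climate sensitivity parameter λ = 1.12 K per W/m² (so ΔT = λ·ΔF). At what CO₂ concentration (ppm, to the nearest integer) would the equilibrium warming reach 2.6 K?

Required forcing: ΔF = ΔT/λ = 2.6/1.12 = 2.3214 W/m².
Then ln(C/404) = ΔF/5.27 = 2.3214/5.27 = 0.44049.
So C = 404 × e^0.44049 = 404 × 1.55347 = 627.60 ppm.

C ≈ 628 ppm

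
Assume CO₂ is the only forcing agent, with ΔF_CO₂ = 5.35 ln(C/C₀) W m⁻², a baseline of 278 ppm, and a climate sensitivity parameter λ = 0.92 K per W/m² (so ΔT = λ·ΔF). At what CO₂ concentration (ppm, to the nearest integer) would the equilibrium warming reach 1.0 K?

C ≈ 341 ppm

Required forcing: ΔF = ΔT/λ = 1.0/0.92 = 1.0870 W/m².
Then ln(C/278) = ΔF/5.35 = 1.0870/5.35 = 0.20318.
So C = 278 × e^0.20318 = 278 × 1.22529 = 340.63 ppm.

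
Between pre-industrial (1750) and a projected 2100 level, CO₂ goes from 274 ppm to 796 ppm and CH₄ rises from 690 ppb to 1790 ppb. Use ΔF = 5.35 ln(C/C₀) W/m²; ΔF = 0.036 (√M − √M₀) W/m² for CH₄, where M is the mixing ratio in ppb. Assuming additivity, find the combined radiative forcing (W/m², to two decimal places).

ΔF = 6.28 W/m²

CO₂: 5.35 × ln(796/274) = 5.35 × ln(2.90511) = 5.35 × 1.06647 = 5.7056 W/m².
CH₄: 0.036 × (√1790 − √690) = 0.036 × (42.3084 − 26.2679) = 0.036 × 16.0405 = 0.5775 W/m².
Total ΔF = 5.7056 + 0.5775 = 6.2831 W/m².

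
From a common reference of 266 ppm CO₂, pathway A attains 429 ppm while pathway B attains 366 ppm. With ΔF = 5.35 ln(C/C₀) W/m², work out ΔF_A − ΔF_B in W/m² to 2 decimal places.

ΔF_A = 5.35 ln(429/266) = 5.35 × 0.47796 = 2.5571 W/m².
ΔF_B = 5.35 ln(366/266) = 5.35 × 0.31914 = 1.7074 W/m².
Difference: 2.5571 − 1.7074 = 0.8497 W/m².

ΔF_A − ΔF_B = 0.85 W/m²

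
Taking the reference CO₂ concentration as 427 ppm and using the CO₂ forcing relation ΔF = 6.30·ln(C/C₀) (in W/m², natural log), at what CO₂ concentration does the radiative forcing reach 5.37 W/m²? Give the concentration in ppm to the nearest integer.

C ≈ 1001 ppm

Set 6.30 ln(C/427) = 5.37, so ln(C/427) = 5.37/6.30 = 0.85238.
Then C/427 = e^0.85238 = 2.34522, giving C = 427 × 2.34522 = 1001.41 ppm.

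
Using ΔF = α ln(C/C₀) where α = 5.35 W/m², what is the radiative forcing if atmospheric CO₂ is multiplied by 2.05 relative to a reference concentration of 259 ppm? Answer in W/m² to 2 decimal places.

ΔF = 3.84 W/m²

Because the forcing depends only on the ratio C/C₀, the initial concentration does not enter.
ΔF = 5.35 × ln(2.05) = 5.35 × 0.71784 = 3.8404 W/m².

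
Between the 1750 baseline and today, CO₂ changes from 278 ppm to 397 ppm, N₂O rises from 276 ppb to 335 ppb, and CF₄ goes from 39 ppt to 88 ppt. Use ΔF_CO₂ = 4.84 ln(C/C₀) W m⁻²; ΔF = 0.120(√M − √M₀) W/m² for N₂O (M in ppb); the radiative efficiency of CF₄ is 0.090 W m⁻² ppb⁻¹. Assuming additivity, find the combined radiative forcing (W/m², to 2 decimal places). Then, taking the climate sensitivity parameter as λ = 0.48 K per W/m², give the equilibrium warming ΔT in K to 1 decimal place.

CO₂: 4.84 × ln(397/278) = 4.84 × ln(1.42806) = 4.84 × 0.35632 = 1.7246 W/m².
N₂O: 0.120 × (√335 − √276) = 0.120 × (18.3030 − 16.6132) = 0.120 × 1.6898 = 0.2028 W/m².
CF₄: Δ = 88 − 39 = 49 ppt = 0.049 ppb; ΔF = 0.090 × 0.049 = 0.0044 W/m².
Total ΔF = 1.7246 + 0.2028 + 0.0044 = 1.9318 W/m².
ΔT = λ ΔF = 0.48 × 1.93 = 0.9264 K.

ΔF = 1.93 W/m²; ΔT = 0.9 K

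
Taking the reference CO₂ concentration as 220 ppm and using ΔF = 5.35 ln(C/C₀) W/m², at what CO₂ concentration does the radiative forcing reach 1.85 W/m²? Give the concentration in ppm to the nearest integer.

C ≈ 311 ppm

Set 5.35 ln(C/220) = 1.85, so ln(C/220) = 1.85/5.35 = 0.34579.
Then C/220 = e^0.34579 = 1.41311, giving C = 220 × 1.41311 = 310.88 ppm.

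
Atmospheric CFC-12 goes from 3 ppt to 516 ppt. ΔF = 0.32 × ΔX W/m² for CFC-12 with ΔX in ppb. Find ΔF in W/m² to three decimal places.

ΔF = 0.164 W/m²

CFC-12: Δ = 516 − 3 = 513 ppt = 0.513 ppb; ΔF = 0.32 × 0.513 = 0.1642 W/m².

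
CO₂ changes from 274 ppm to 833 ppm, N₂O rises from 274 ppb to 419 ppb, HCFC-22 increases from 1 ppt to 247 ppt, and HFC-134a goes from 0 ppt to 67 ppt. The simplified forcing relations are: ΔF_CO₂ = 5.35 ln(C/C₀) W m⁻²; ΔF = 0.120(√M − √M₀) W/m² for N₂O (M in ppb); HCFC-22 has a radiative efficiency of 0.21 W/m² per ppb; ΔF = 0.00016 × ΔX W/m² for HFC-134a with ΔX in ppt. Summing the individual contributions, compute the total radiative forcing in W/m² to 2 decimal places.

ΔF = 6.48 W/m²

CO₂: 5.35 × ln(833/274) = 5.35 × ln(3.04015) = 5.35 × 1.11191 = 5.9487 W/m².
N₂O: 0.120 × (√419 − √274) = 0.120 × (20.4695 − 16.5529) = 0.120 × 3.9166 = 0.4700 W/m².
HCFC-22: Δ = 247 − 1 = 246 ppt = 0.246 ppb; ΔF = 0.21 × 0.246 = 0.0517 W/m².
HFC-134a: ΔF = 0.00016 × (67 − 0) = 0.00016 × 67 = 0.0107 W/m².
Total ΔF = 5.9487 + 0.4700 + 0.0517 + 0.0107 = 6.4811 W/m².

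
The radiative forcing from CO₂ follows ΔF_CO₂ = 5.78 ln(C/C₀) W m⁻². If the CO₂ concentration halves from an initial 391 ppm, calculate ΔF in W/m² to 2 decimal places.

ΔF = 5.78 × ln(0.5) = 5.78 × -0.69315 = -4.0064 W/m².

ΔF = -4.01 W/m²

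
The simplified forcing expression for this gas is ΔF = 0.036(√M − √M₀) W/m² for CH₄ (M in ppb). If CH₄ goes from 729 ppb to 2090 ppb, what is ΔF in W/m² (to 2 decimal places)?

CH₄: 0.036 × (√2090 − √729) = 0.036 × (45.7165 − 27.0000) = 0.036 × 18.7165 = 0.6738 W/m².

ΔF = 0.67 W/m²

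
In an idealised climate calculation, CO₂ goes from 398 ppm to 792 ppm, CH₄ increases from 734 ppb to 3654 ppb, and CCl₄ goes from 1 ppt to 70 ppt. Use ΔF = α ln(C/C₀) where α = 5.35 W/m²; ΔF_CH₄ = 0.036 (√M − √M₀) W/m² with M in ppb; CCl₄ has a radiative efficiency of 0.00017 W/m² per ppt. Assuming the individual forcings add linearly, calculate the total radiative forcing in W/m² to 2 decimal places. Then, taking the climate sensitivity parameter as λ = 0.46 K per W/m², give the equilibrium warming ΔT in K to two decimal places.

CO₂: 5.35 × ln(792/398) = 5.35 × ln(1.98995) = 5.35 × 0.68811 = 3.6814 W/m².
CH₄: 0.036 × (√3654 − √734) = 0.036 × (60.4483 − 27.0924) = 0.036 × 33.3559 = 1.2008 W/m².
CCl₄: ΔF = 0.00017 × (70 − 1) = 0.00017 × 69 = 0.0117 W/m².
Total ΔF = 3.6814 + 1.2008 + 0.0117 = 4.8939 W/m².
ΔT = λ ΔF = 0.46 × 4.89 = 2.2494 K.

ΔF = 4.89 W/m²; ΔT = 2.25 K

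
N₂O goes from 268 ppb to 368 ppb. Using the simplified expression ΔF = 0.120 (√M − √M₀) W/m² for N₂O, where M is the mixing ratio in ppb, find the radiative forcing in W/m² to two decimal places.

N₂O: 0.120 × (√368 − √268) = 0.120 × (19.1833 − 16.3707) = 0.120 × 2.8126 = 0.3375 W/m².

ΔF = 0.34 W/m²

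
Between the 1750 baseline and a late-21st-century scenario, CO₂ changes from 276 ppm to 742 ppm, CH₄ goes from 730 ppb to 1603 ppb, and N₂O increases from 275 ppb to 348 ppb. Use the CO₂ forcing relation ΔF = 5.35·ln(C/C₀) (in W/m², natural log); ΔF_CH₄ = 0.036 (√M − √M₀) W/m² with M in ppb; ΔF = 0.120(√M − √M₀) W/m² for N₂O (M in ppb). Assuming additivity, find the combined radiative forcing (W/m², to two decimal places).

CO₂: 5.35 × ln(742/276) = 5.35 × ln(2.68841) = 5.35 × 0.98895 = 5.2909 W/m².
CH₄: 0.036 × (√1603 − √730) = 0.036 × (40.0375 − 27.0185) = 0.036 × 13.0190 = 0.4687 W/m².
N₂O: 0.120 × (√348 − √275) = 0.120 × (18.6548 − 16.5831) = 0.120 × 2.0717 = 0.2486 W/m².
Total ΔF = 5.2909 + 0.4687 + 0.2486 = 6.0082 W/m².

ΔF = 6.01 W/m²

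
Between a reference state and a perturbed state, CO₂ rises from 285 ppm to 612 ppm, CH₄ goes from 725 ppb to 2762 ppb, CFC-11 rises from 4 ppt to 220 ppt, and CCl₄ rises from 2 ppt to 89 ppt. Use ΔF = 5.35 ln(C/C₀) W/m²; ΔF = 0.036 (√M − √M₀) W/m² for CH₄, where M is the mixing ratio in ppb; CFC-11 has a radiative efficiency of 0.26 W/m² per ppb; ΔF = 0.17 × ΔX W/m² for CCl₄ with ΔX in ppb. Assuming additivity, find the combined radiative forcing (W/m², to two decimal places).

CO₂: 5.35 × ln(612/285) = 5.35 × ln(2.14737) = 5.35 × 0.76424 = 4.0887 W/m².
CH₄: 0.036 × (√2762 − √725) = 0.036 × (52.5547 − 26.9258) = 0.036 × 25.6289 = 0.9226 W/m².
CFC-11: Δ = 220 − 4 = 216 ppt = 0.216 ppb; ΔF = 0.26 × 0.216 = 0.0562 W/m².
CCl₄: Δ = 89 − 2 = 87 ppt = 0.087 ppb; ΔF = 0.17 × 0.087 = 0.0148 W/m².
Total ΔF = 4.0887 + 0.9226 + 0.0562 + 0.0148 = 5.0823 W/m².

ΔF = 5.08 W/m²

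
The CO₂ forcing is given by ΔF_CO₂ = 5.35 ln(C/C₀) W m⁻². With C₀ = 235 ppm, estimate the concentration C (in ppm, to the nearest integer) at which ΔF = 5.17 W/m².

C ≈ 618 ppm

Set 5.35 ln(C/235) = 5.17, so ln(C/235) = 5.17/5.35 = 0.96636.
Then C/235 = e^0.96636 = 2.62836, giving C = 235 × 2.62836 = 617.66 ppm.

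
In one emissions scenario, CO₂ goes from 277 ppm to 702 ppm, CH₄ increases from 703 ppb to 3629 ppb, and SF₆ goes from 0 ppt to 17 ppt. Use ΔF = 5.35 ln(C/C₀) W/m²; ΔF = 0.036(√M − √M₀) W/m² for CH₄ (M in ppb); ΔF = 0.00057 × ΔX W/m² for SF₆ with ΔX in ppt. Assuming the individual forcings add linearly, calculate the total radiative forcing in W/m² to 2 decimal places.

CO₂: 5.35 × ln(702/277) = 5.35 × ln(2.53430) = 5.35 × 0.92992 = 4.9751 W/m².
CH₄: 0.036 × (√3629 − √703) = 0.036 × (60.2412 − 26.5141) = 0.036 × 33.7271 = 1.2142 W/m².
SF₆: ΔF = 0.00057 × (17 − 0) = 0.00057 × 17 = 0.0097 W/m².
Total ΔF = 4.9751 + 1.2142 + 0.0097 = 6.1990 W/m².

ΔF = 6.20 W/m²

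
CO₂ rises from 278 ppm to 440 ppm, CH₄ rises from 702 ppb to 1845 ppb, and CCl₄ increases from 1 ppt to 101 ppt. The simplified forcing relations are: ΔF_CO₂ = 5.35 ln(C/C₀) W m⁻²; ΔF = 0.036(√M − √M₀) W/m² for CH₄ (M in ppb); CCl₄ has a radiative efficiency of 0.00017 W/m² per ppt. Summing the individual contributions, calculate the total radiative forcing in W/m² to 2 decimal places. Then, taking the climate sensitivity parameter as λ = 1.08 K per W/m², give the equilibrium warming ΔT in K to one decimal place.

ΔF = 3.07 W/m²; ΔT = 3.3 K

CO₂: 5.35 × ln(440/278) = 5.35 × ln(1.58273) = 5.35 × 0.45915 = 2.4565 W/m².
CH₄: 0.036 × (√1845 − √702) = 0.036 × (42.9535 − 26.4953) = 0.036 × 16.4582 = 0.5925 W/m².
CCl₄: ΔF = 0.00017 × (101 − 1) = 0.00017 × 100 = 0.0170 W/m².
Total ΔF = 2.4565 + 0.5925 + 0.0170 = 3.0660 W/m².
ΔT = λ ΔF = 1.08 × 3.07 = 3.3156 K.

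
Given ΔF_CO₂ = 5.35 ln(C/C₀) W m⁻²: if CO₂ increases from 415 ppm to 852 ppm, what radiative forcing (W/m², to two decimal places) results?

ΔF = 3.85 W/m²

CO₂ absorption bands are partially saturated, so forcing scales with the logarithm of the concentration ratio.
CO₂: 5.35 × ln(852/415) = 5.35 × ln(2.05301) = 5.35 × 0.71931 = 3.8483 W/m².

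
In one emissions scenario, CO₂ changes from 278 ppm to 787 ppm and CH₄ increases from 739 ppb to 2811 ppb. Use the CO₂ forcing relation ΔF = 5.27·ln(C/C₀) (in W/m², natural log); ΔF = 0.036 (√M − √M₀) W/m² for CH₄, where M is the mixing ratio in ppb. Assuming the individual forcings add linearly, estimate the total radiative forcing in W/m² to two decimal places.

ΔF = 6.41 W/m²

CO₂: 5.27 × ln(787/278) = 5.27 × ln(2.83094) = 5.27 × 1.04061 = 5.4840 W/m².
CH₄: 0.036 × (√2811 − √739) = 0.036 × (53.0189 − 27.1846) = 0.036 × 25.8343 = 0.9300 W/m².
Total ΔF = 5.4840 + 0.9300 = 6.4140 W/m².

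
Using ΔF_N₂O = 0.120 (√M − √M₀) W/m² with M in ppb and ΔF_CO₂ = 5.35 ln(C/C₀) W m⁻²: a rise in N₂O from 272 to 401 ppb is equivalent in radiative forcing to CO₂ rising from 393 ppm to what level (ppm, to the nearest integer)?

N₂O forcing: 0.120 × (√401 − √272) = 0.120 × (20.0250 − 16.4924) = 0.120 × 3.5326 = 0.42391 W/m².
Set 5.35 ln(C/393) = 0.42391: ln(C/393) = 0.42391/5.35 = 0.07924, so C = 393 × e^0.07924 = 393 × 1.08246 = 425.41 ppm.

C ≈ 425 ppm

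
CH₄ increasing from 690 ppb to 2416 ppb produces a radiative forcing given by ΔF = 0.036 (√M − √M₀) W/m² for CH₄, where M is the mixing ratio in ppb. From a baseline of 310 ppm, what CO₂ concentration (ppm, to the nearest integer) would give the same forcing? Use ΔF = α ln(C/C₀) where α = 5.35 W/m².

CH₄ forcing: 0.036 × (√2416 − √690) = 0.036 × (49.1528 − 26.2679) = 0.036 × 22.8849 = 0.82386 W/m².
Set 5.35 ln(C/310) = 0.82386: ln(C/310) = 0.82386/5.35 = 0.15399, so C = 310 × e^0.15399 = 310 × 1.16648 = 361.61 ppm.

C ≈ 362 ppm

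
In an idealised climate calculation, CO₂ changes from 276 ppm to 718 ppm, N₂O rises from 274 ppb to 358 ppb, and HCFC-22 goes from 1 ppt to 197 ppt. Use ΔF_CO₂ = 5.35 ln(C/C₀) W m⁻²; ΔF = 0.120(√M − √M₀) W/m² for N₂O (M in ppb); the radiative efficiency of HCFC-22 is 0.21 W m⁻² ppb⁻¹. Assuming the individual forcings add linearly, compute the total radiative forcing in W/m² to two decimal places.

CO₂: 5.35 × ln(718/276) = 5.35 × ln(2.60145) = 5.35 × 0.95607 = 5.1150 W/m².
N₂O: 0.120 × (√358 − √274) = 0.120 × (18.9209 − 16.5529) = 0.120 × 2.3680 = 0.2842 W/m².
HCFC-22: Δ = 197 − 1 = 196 ppt = 0.196 ppb; ΔF = 0.21 × 0.196 = 0.0412 W/m².
Total ΔF = 5.1150 + 0.2842 + 0.0412 = 5.4404 W/m².

ΔF = 5.44 W/m²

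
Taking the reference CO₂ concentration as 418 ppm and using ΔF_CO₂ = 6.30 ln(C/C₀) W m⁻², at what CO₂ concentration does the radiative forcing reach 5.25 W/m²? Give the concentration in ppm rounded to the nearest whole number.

Set 6.30 ln(C/418) = 5.25, so ln(C/418) = 5.25/6.30 = 0.83333.
Then C/418 = e^0.83333 = 2.30097, giving C = 418 × 2.30097 = 961.81 ppm.

C ≈ 962 ppm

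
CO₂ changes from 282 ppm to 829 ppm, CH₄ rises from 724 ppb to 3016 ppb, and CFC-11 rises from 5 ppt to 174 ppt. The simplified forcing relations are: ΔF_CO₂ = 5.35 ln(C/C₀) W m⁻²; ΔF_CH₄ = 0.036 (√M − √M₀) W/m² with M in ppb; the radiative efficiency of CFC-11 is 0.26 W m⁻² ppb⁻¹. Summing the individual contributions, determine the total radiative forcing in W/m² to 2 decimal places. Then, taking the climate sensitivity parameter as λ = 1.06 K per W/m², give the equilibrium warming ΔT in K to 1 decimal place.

ΔF = 6.82 W/m²; ΔT = 7.2 K

CO₂: 5.35 × ln(829/282) = 5.35 × ln(2.93972) = 5.35 × 1.07831 = 5.7690 W/m².
CH₄: 0.036 × (√3016 − √724) = 0.036 × (54.9181 − 26.9072) = 0.036 × 28.0109 = 1.0084 W/m².
CFC-11: Δ = 174 − 5 = 169 ppt = 0.169 ppb; ΔF = 0.26 × 0.169 = 0.0439 W/m².
Total ΔF = 5.7690 + 1.0084 + 0.0439 = 6.8213 W/m².
ΔT = λ ΔF = 1.06 × 6.82 = 7.2292 K.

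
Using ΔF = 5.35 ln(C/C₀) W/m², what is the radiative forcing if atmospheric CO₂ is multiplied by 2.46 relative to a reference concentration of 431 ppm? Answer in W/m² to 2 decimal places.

ΔF = 4.82 W/m²

Because the forcing depends only on the ratio C/C₀, the initial concentration does not enter.
ΔF = 5.35 × ln(2.46) = 5.35 × 0.90016 = 4.8159 W/m².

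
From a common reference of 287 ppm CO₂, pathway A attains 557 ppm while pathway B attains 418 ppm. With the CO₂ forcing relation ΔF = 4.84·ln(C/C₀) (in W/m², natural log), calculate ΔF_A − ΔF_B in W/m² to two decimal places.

ΔF_A − ΔF_B = 1.39 W/m²

ΔF_A = 4.84 ln(557/287) = 4.84 × 0.66308 = 3.2093 W/m².
ΔF_B = 4.84 ln(418/287) = 4.84 × 0.37600 = 1.8198 W/m².
Difference: 3.2093 − 1.8198 = 1.3895 W/m².
(Equivalently, ΔF_A − ΔF_B = 4.84 ln(557/418) = 4.84 × 0.28708 = 1.3895 W/m².)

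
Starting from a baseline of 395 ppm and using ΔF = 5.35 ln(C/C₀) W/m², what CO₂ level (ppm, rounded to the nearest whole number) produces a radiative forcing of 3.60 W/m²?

Set 5.35 ln(C/395) = 3.60, so ln(C/395) = 3.60/5.35 = 0.67290.
Then C/395 = e^0.67290 = 1.95991, giving C = 395 × 1.95991 = 774.16 ppm.

C ≈ 774 ppm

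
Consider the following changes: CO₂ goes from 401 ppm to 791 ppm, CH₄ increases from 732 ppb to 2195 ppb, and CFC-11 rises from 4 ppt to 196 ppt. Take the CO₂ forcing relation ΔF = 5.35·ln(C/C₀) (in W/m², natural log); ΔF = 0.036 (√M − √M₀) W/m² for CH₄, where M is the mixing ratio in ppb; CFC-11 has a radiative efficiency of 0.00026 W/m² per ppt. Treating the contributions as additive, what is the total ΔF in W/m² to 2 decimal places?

CO₂: 5.35 × ln(791/401) = 5.35 × ln(1.97257) = 5.35 × 0.67934 = 3.6345 W/m².
CH₄: 0.036 × (√2195 − √732) = 0.036 × (46.8508 − 27.0555) = 0.036 × 19.7953 = 0.7126 W/m².
CFC-11: ΔF = 0.00026 × (196 − 4) = 0.00026 × 192 = 0.0499 W/m².
Total ΔF = 3.6345 + 0.7126 + 0.0499 = 4.3970 W/m².

ΔF = 4.40 W/m²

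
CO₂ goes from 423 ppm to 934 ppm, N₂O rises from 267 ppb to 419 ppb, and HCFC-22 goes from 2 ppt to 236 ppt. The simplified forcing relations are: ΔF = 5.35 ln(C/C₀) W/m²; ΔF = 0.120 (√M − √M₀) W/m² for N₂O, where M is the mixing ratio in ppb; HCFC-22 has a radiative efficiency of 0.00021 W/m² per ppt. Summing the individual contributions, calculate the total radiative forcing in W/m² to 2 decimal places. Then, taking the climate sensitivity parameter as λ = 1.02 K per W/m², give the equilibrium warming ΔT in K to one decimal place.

CO₂: 5.35 × ln(934/423) = 5.35 × ln(2.20804) = 5.35 × 0.79211 = 4.2378 W/m².
N₂O: 0.120 × (√419 − √267) = 0.120 × (20.4695 − 16.3401) = 0.120 × 4.1294 = 0.4955 W/m².
HCFC-22: ΔF = 0.00021 × (236 − 2) = 0.00021 × 234 = 0.0491 W/m².
Total ΔF = 4.2378 + 0.4955 + 0.0491 = 4.7824 W/m².
ΔT = λ ΔF = 1.02 × 4.78 = 4.8756 K.

ΔF = 4.78 W/m²; ΔT = 4.9 K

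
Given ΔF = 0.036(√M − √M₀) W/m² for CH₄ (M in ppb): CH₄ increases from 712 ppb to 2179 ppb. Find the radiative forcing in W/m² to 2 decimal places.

ΔF = 0.72 W/m²

CH₄: 0.036 × (√2179 − √712) = 0.036 × (46.6798 − 26.6833) = 0.036 × 19.9965 = 0.7199 W/m².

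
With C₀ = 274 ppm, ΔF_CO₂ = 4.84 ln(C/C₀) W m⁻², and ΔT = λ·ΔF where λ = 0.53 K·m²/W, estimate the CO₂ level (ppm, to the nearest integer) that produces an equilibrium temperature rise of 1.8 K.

C ≈ 553 ppm

Required forcing: ΔF = ΔT/λ = 1.8/0.53 = 3.3962 W/m².
Then ln(C/274) = ΔF/4.84 = 3.3962/4.84 = 0.70169.
So C = 274 × e^0.70169 = 274 × 2.01716 = 552.70 ppm.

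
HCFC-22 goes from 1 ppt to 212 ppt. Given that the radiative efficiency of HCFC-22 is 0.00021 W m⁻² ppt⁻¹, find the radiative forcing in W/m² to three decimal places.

ΔF = 0.044 W/m²

HCFC-22: ΔF = 0.00021 × (212 − 1) = 0.00021 × 211 = 0.0443 W/m².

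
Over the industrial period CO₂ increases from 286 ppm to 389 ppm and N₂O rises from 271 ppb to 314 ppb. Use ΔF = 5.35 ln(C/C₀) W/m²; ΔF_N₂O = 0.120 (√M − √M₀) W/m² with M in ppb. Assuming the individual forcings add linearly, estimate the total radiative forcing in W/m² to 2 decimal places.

CO₂: 5.35 × ln(389/286) = 5.35 × ln(1.36014) = 5.35 × 0.30759 = 1.6456 W/m².
N₂O: 0.120 × (√314 − √271) = 0.120 × (17.7200 − 16.4621) = 0.120 × 1.2579 = 0.1509 W/m².
Total ΔF = 1.6456 + 0.1509 = 1.7965 W/m².

ΔF = 1.80 W/m²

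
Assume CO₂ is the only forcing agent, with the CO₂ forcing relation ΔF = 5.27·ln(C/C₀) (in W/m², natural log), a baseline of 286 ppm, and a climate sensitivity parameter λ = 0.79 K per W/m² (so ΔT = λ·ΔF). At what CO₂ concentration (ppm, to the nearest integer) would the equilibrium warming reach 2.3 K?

Required forcing: ΔF = ΔT/λ = 2.3/0.79 = 2.9114 W/m².
Then ln(C/286) = ΔF/5.27 = 2.9114/5.27 = 0.55245.
So C = 286 × e^0.55245 = 286 × 1.73750 = 496.93 ppm.

C ≈ 497 ppm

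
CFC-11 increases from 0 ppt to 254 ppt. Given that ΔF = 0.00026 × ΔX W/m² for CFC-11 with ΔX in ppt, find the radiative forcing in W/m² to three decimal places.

ΔF = 0.066 W/m²

CFC-11: ΔF = 0.00026 × (254 − 0) = 0.00026 × 254 = 0.0660 W/m².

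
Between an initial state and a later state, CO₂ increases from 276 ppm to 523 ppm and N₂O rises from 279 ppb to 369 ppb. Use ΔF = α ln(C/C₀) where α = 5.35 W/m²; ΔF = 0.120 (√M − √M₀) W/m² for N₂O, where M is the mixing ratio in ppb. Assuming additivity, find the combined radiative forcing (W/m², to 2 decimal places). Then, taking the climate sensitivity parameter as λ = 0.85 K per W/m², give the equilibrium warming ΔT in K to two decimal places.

CO₂: 5.35 × ln(523/276) = 5.35 × ln(1.89493) = 5.35 × 0.63918 = 3.4196 W/m².
N₂O: 0.120 × (√369 − √279) = 0.120 × (19.2094 − 16.7033) = 0.120 × 2.5061 = 0.3007 W/m².
Total ΔF = 3.4196 + 0.3007 = 3.7203 W/m².
ΔT = λ ΔF = 0.85 × 3.72 = 3.1620 K.

ΔF = 3.72 W/m²; ΔT = 3.16 K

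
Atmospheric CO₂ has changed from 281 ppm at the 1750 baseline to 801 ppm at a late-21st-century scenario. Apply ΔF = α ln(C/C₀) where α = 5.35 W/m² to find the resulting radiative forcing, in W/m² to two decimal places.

CO₂: 5.35 × ln(801/281) = 5.35 × ln(2.85053) = 5.35 × 1.04750 = 5.6041 W/m².

ΔF = 5.60 W/m²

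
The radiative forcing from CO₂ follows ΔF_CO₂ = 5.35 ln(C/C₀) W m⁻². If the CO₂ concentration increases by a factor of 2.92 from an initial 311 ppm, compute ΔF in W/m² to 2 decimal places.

ΔF = 5.73 W/m²

Because the forcing depends only on the ratio C/C₀, the initial concentration does not enter.
ΔF = 5.35 × ln(2.92) = 5.35 × 1.07158 = 5.7330 W/m².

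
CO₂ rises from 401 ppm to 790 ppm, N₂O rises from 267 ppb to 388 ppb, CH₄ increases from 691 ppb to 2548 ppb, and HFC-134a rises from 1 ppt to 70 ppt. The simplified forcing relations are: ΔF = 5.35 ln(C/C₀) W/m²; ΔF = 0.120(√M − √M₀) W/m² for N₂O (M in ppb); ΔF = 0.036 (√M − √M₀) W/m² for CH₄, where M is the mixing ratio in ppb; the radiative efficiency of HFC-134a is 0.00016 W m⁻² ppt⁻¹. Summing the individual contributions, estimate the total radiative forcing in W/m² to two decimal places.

ΔF = 4.91 W/m²

CO₂: 5.35 × ln(790/401) = 5.35 × ln(1.97007) = 5.35 × 0.67807 = 3.6277 W/m².
N₂O: 0.120 × (√388 − √267) = 0.120 × (19.6977 − 16.3401) = 0.120 × 3.3576 = 0.4029 W/m².
CH₄: 0.036 × (√2548 − √691) = 0.036 × (50.4777 − 26.2869) = 0.036 × 24.1908 = 0.8709 W/m².
HFC-134a: ΔF = 0.00016 × (70 − 1) = 0.00016 × 69 = 0.0110 W/m².
Total ΔF = 3.6277 + 0.4029 + 0.8709 + 0.0110 = 4.9125 W/m².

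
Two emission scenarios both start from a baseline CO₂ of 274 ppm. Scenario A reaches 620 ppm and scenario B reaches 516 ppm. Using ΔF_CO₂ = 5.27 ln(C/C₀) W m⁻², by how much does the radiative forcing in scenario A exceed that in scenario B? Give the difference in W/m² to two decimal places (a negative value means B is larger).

ΔF_A − ΔF_B = 0.97 W/m²

ΔF_A = 5.27 ln(620/274) = 5.27 × 0.81659 = 4.3034 W/m².
ΔF_B = 5.27 ln(516/274) = 5.27 × 0.63298 = 3.3358 W/m².
Difference: 4.3034 − 3.3358 = 0.9676 W/m².
(Equivalently, ΔF_A − ΔF_B = 5.27 ln(620/516) = 5.27 × 0.18361 = 0.9676 W/m².)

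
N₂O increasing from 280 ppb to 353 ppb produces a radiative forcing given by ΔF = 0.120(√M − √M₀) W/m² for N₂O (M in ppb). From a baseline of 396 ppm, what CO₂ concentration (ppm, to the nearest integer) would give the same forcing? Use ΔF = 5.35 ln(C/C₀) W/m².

N₂O forcing: 0.120 × (√353 − √280) = 0.120 × (18.7883 − 16.7332) = 0.120 × 2.0551 = 0.24661 W/m².
Set 5.35 ln(C/396) = 0.24661: ln(C/396) = 0.24661/5.35 = 0.04610, so C = 396 × e^0.04610 = 396 × 1.04718 = 414.68 ppm.

C ≈ 415 ppm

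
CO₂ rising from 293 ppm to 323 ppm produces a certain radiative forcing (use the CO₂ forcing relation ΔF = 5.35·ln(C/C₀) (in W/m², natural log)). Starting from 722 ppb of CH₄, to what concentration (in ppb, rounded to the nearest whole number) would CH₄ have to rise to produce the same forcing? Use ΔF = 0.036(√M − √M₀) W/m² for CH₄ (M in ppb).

M ≈ 1710 ppb

CO₂ forcing: 5.35 × ln(323/293) = 5.35 × 0.097480 = 0.52152 W/m².
Set 0.036(√M − √722) = 0.52152: √M = 0.52152/0.036 + √722 = 14.4867 + 26.8701 = 41.3568.
M = (41.3568)² = 1710.38 ppb.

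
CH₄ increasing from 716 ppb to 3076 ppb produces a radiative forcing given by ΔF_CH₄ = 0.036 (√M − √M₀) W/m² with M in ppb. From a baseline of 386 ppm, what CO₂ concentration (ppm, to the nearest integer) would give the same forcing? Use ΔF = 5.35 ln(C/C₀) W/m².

C ≈ 468 ppm

CH₄ forcing: 0.036 × (√3076 − √716) = 0.036 × (55.4617 − 26.7582) = 0.036 × 28.7035 = 1.03333 W/m².
Set 5.35 ln(C/386) = 1.03333: ln(C/386) = 1.03333/5.35 = 0.19315, so C = 386 × e^0.19315 = 386 × 1.21306 = 468.24 ppm.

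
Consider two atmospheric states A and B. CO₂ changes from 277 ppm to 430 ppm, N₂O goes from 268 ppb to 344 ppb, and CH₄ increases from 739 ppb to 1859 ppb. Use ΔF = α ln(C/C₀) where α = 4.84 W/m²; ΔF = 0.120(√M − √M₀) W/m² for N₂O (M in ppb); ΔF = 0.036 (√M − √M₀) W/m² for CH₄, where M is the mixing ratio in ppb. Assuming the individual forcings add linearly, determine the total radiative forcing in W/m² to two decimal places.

ΔF = 2.96 W/m²

CO₂: 4.84 × ln(430/277) = 4.84 × ln(1.55235) = 4.84 × 0.43977 = 2.1285 W/m².
N₂O: 0.120 × (√344 − √268) = 0.120 × (18.5472 − 16.3707) = 0.120 × 2.1765 = 0.2612 W/m².
CH₄: 0.036 × (√1859 − √739) = 0.036 × (43.1161 − 27.1846) = 0.036 × 15.9315 = 0.5735 W/m².
Total ΔF = 2.1285 + 0.2612 + 0.5735 = 2.9632 W/m².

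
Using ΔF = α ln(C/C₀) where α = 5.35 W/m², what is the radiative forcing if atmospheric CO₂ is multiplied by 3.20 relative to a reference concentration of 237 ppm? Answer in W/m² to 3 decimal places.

Because the forcing depends only on the ratio C/C₀, the initial concentration does not enter.
ΔF = 5.35 × ln(3.20) = 5.35 × 1.16315 = 6.2229 W/m².

ΔF = 6.223 W/m²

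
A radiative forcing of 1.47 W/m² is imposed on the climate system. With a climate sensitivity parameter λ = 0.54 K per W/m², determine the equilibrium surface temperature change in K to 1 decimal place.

ΔT = λ ΔF = 0.54 × 1.47 = 0.7938 K.

ΔT = 0.8 K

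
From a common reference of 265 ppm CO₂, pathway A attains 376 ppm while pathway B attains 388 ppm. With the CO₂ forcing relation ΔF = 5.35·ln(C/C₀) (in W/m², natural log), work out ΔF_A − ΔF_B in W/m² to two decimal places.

ΔF_A − ΔF_B = -0.17 W/m²

ΔF_A = 5.35 ln(376/265) = 5.35 × 0.34986 = 1.8718 W/m².
ΔF_B = 5.35 ln(388/265) = 5.35 × 0.38128 = 2.0398 W/m².
Difference: 1.8718 − 2.0398 = -0.1680 W/m².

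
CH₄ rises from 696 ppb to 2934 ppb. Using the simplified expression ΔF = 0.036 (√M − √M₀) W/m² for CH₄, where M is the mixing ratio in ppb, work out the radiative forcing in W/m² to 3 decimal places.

ΔF = 1.000 W/m²

CH₄: 0.036 × (√2934 − √696) = 0.036 × (54.1664 − 26.3818) = 0.036 × 27.7846 = 1.0002 W/m².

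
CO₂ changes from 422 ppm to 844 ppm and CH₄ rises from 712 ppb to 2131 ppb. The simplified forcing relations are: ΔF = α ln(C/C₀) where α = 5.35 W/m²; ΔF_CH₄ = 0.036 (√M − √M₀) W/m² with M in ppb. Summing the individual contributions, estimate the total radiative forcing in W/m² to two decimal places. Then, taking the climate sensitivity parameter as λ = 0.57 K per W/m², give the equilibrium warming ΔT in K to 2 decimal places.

ΔF = 4.41 W/m²; ΔT = 2.51 K

CO₂: 5.35 × ln(844/422) = 5.35 × ln(2.00000) = 5.35 × 0.69315 = 3.7084 W/m².
CH₄: 0.036 × (√2131 − √712) = 0.036 × (46.1628 − 26.6833) = 0.036 × 19.4795 = 0.7013 W/m².
Total ΔF = 3.7084 + 0.7013 = 4.4097 W/m².
ΔT = λ ΔF = 0.57 × 4.41 = 2.5137 K.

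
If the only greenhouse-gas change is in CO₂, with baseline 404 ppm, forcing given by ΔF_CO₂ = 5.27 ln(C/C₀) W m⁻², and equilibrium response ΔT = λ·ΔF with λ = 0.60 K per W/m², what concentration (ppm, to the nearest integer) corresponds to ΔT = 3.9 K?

Required forcing: ΔF = ΔT/λ = 3.9/0.60 = 6.5000 W/m².
Then ln(C/404) = ΔF/5.27 = 6.5000/5.27 = 1.23340.
So C = 404 × e^1.23340 = 404 × 3.43288 = 1386.88 ppm.

C ≈ 1387 ppm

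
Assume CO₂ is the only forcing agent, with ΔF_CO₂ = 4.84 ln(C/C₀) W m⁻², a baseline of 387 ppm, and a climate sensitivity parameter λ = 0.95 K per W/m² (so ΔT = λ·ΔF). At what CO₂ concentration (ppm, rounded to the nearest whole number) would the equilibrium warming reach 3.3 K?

Required forcing: ΔF = ΔT/λ = 3.3/0.95 = 3.4737 W/m².
Then ln(C/387) = ΔF/4.84 = 3.4737/4.84 = 0.71771.
So C = 387 × e^0.71771 = 387 × 2.04973 = 793.25 ppm.

C ≈ 793 ppm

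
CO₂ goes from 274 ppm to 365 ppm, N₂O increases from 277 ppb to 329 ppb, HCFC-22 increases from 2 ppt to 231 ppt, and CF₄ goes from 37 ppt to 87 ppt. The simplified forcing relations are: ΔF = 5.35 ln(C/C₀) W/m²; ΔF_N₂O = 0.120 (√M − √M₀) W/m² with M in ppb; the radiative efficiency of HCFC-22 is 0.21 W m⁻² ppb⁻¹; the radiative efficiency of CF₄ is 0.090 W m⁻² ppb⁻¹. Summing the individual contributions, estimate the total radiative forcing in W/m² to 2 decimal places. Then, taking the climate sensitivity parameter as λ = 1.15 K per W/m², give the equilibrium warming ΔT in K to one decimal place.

CO₂: 5.35 × ln(365/274) = 5.35 × ln(1.33212) = 5.35 × 0.28677 = 1.5342 W/m².
N₂O: 0.120 × (√329 − √277) = 0.120 × (18.1384 − 16.6433) = 0.120 × 1.4951 = 0.1794 W/m².
HCFC-22: Δ = 231 − 2 = 229 ppt = 0.229 ppb; ΔF = 0.21 × 0.229 = 0.0481 W/m².
CF₄: Δ = 87 − 37 = 50 ppt = 0.050 ppb; ΔF = 0.090 × 0.050 = 0.0045 W/m².
Total ΔF = 1.5342 + 0.1794 + 0.0481 + 0.0045 = 1.7662 W/m².
ΔT = λ ΔF = 1.15 × 1.77 = 2.0355 K.

ΔF = 1.77 W/m²; ΔT = 2.0 K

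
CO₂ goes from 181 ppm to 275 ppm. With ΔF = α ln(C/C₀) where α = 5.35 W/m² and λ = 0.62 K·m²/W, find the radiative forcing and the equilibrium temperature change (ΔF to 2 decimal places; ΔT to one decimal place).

CO₂: 5.35 × ln(275/181) = 5.35 × ln(1.51934) = 5.35 × 0.41828 = 2.2378 W/m².
ΔT = λ ΔF = 0.62 × 2.24 = 1.3888 K.

ΔF = 2.24 W/m²; ΔT = 1.4 K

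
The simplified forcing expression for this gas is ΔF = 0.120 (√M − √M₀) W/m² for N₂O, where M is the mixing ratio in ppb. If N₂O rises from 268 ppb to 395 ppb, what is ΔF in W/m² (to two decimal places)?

N₂O: 0.120 × (√395 − √268) = 0.120 × (19.8746 − 16.3707) = 0.120 × 3.5039 = 0.4205 W/m².

ΔF = 0.42 W/m²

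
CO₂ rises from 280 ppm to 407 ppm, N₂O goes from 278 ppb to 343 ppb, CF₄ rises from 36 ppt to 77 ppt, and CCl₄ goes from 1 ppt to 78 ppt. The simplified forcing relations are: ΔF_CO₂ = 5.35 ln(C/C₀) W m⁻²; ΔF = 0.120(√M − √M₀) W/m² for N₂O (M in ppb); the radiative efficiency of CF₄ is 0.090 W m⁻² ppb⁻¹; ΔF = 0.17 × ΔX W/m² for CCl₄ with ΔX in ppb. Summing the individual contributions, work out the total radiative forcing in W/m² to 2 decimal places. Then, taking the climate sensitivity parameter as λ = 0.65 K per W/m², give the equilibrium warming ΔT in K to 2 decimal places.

ΔF = 2.24 W/m²; ΔT = 1.46 K

CO₂: 5.35 × ln(407/280) = 5.35 × ln(1.45357) = 5.35 × 0.37402 = 2.0010 W/m².
N₂O: 0.120 × (√343 − √278) = 0.120 × (18.5203 − 16.6733) = 0.120 × 1.8470 = 0.2216 W/m².
CF₄: Δ = 77 − 36 = 41 ppt = 0.041 ppb; ΔF = 0.090 × 0.041 = 0.0037 W/m².
CCl₄: Δ = 78 − 1 = 77 ppt = 0.077 ppb; ΔF = 0.17 × 0.077 = 0.0131 W/m².
Total ΔF = 2.0010 + 0.2216 + 0.0037 + 0.0131 = 2.2394 W/m².
ΔT = λ ΔF = 0.65 × 2.24 = 1.4560 K.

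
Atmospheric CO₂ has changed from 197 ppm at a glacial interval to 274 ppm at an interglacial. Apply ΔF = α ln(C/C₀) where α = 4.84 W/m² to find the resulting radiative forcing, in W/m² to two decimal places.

ΔF = 1.60 W/m²

CO₂ absorption bands are partially saturated, so forcing scales with the logarithm of the concentration ratio.
CO₂: 4.84 × ln(274/197) = 4.84 × ln(1.39086) = 4.84 × 0.32992 = 1.5968 W/m².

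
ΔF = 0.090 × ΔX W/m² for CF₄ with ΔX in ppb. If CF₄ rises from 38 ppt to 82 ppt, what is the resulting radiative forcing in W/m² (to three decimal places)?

CF₄: Δ = 82 − 38 = 44 ppt = 0.044 ppb; ΔF = 0.090 × 0.044 = 0.0040 W/m².

ΔF = 0.004 W/m²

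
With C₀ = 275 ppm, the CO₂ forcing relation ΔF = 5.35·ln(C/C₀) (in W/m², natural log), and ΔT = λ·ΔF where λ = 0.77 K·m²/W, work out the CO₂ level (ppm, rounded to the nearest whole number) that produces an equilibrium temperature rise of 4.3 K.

Required forcing: ΔF = ΔT/λ = 4.3/0.77 = 5.5844 W/m².
Then ln(C/275) = ΔF/5.35 = 5.5844/5.35 = 1.04381.
So C = 275 × e^1.04381 = 275 × 2.84002 = 781.01 ppm.

C ≈ 781 ppm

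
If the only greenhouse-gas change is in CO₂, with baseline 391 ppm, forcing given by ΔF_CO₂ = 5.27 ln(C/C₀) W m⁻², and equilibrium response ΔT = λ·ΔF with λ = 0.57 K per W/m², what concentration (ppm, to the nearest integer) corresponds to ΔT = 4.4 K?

Required forcing: ΔF = ΔT/λ = 4.4/0.57 = 7.7193 W/m².
Then ln(C/391) = ΔF/5.27 = 7.7193/5.27 = 1.46476.
So C = 391 × e^1.46476 = 391 × 4.32650 = 1691.66 ppm.

C ≈ 1692 ppm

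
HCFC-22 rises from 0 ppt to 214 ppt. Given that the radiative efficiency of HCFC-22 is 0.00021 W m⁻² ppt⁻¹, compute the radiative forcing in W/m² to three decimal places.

HCFC-22: ΔF = 0.00021 × (214 − 0) = 0.00021 × 214 = 0.0449 W/m².

ΔF = 0.045 W/m²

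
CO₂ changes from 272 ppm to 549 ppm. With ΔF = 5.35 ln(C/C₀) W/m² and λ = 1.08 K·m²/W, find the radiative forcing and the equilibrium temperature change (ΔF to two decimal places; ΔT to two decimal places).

CO₂: 5.35 × ln(549/272) = 5.35 × ln(2.01838) = 5.35 × 0.70230 = 3.7573 W/m².
ΔT = λ ΔF = 1.08 × 3.76 = 4.0608 K.

ΔF = 3.76 W/m²; ΔT = 4.06 K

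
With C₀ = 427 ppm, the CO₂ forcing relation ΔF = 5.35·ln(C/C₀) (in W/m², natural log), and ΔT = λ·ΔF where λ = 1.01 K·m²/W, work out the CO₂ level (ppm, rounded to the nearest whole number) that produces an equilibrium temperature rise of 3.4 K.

Required forcing: ΔF = ΔT/λ = 3.4/1.01 = 3.3663 W/m².
Then ln(C/427) = ΔF/5.35 = 3.3663/5.35 = 0.62921.
So C = 427 × e^0.62921 = 427 × 1.87613 = 801.11 ppm.

C ≈ 801 ppm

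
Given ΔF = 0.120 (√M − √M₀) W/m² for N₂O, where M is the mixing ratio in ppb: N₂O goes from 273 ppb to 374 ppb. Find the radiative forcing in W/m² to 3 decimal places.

N₂O: 0.120 × (√374 − √273) = 0.120 × (19.3391 − 16.5227) = 0.120 × 2.8164 = 0.3380 W/m².

ΔF = 0.338 W/m²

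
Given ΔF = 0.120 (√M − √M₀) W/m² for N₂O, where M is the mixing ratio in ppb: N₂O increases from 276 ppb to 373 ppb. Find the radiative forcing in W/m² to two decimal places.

ΔF = 0.32 W/m²

N₂O: 0.120 × (√373 − √276) = 0.120 × (19.3132 − 16.6132) = 0.120 × 2.7000 = 0.3240 W/m².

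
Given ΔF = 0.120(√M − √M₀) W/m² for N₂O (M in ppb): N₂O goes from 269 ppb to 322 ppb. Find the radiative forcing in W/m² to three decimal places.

N₂O: 0.120 × (√322 − √269) = 0.120 × (17.9444 − 16.4012) = 0.120 × 1.5432 = 0.1852 W/m².

ΔF = 0.185 W/m²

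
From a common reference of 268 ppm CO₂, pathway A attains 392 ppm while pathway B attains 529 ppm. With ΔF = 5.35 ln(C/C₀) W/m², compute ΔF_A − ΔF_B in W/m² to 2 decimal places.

ΔF_A = 5.35 ln(392/268) = 5.35 × 0.38027 = 2.0344 W/m².
ΔF_B = 5.35 ln(529/268) = 5.35 × 0.68000 = 3.6380 W/m².
Difference: 2.0344 − 3.6380 = -1.6036 W/m².

ΔF_A − ΔF_B = -1.60 W/m²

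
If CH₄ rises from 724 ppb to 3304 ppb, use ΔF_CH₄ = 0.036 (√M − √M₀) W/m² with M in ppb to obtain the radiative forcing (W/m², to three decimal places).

ΔF = 1.101 W/m²

CH₄: 0.036 × (√3304 − √724) = 0.036 × (57.4804 − 26.9072) = 0.036 × 30.5732 = 1.1006 W/m².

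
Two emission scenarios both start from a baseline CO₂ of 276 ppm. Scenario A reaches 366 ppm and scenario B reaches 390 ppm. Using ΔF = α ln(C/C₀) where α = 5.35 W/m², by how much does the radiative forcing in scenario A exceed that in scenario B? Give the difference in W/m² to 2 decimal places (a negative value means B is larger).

ΔF_A − ΔF_B = -0.34 W/m²

ΔF_A = 5.35 ln(366/276) = 5.35 × 0.28223 = 1.5099 W/m².
ΔF_B = 5.35 ln(390/276) = 5.35 × 0.34575 = 1.8498 W/m².
Difference: 1.5099 − 1.8498 = -0.3399 W/m².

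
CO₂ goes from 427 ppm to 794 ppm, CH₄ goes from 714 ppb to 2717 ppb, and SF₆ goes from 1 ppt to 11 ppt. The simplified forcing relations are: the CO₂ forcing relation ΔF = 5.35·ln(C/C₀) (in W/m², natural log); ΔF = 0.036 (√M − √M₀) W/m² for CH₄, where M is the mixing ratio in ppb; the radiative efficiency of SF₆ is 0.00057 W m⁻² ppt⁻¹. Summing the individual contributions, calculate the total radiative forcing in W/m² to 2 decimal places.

ΔF = 4.24 W/m²

CO₂: 5.35 × ln(794/427) = 5.35 × ln(1.85948) = 5.35 × 0.62030 = 3.3186 W/m².
CH₄: 0.036 × (√2717 − √714) = 0.036 × (52.1249 − 26.7208) = 0.036 × 25.4041 = 0.9145 W/m².
SF₆: ΔF = 0.00057 × (11 − 1) = 0.00057 × 10 = 0.0057 W/m².
Total ΔF = 3.3186 + 0.9145 + 0.0057 = 4.2388 W/m².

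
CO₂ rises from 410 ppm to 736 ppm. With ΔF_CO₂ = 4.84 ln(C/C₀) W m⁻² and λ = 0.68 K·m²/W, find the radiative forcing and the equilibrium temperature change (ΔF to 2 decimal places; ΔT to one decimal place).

ΔF = 2.83 W/m²; ΔT = 1.9 K

CO₂: 4.84 × ln(736/410) = 4.84 × ln(1.79512) = 4.84 × 0.58507 = 2.8317 W/m².
ΔT = λ ΔF = 0.68 × 2.83 = 1.9244 K.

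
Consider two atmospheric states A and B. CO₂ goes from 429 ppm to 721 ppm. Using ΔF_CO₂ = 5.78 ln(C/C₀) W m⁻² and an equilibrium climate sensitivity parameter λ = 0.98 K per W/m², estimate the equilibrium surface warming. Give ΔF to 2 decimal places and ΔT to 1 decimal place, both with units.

CO₂: 5.78 × ln(721/429) = 5.78 × ln(1.68065) = 5.78 × 0.51918 = 3.0009 W/m².
ΔT = λ ΔF = 0.98 × 3.00 = 2.9400 K.

ΔF = 3.00 W/m²; ΔT = 2.9 K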